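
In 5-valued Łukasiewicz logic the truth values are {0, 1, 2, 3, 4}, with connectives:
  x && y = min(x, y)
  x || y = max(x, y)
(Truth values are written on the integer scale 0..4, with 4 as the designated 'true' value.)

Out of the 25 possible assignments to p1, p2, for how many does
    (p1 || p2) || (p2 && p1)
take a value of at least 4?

value 4: 9 assignments (counts)
value 3: 7 assignments
value 2: 5 assignments
value 1: 3 assignments
value 0: 1 assignment
So 9 of the 25 assignments meet the threshold.

9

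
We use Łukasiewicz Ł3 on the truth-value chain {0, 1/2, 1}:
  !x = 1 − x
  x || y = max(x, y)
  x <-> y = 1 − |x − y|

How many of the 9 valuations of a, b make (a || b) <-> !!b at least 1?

a = 0, b = 0 ↦ 1  ≥
a = 0, b = 1/2 ↦ 1  ≥
a = 0, b = 1 ↦ 1  ≥
a = 1/2, b = 0 ↦ 1/2  <
a = 1/2, b = 1/2 ↦ 1  ≥
a = 1/2, b = 1 ↦ 1  ≥
a = 1, b = 0 ↦ 0  <
a = 1, b = 1/2 ↦ 1/2  <
a = 1, b = 1 ↦ 1  ≥
So 6 of the 9 assignments meet the threshold.

6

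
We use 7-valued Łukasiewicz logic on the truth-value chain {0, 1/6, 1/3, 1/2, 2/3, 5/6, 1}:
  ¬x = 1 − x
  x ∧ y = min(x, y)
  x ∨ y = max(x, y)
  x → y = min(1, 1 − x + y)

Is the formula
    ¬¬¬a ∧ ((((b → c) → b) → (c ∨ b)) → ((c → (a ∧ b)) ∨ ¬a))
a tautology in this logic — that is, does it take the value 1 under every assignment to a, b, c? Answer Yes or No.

Counterexample: take a = 1/6, b = 0, c = 0.
¬a = ¬1/6 = 5/6
¬¬a = ¬5/6 = 1/6
¬¬¬a = ¬1/6 = 5/6
b → c = 0 → 0 = 1
(b → c) → b = 1 → 0 = 0
c ∨ b = 0 ∨ 0 = 0
((b → c) → b) → (c ∨ b) = 0 → 0 = 1
a ∧ b = 1/6 ∧ 0 = 0
c → (a ∧ b) = 0 → 0 = 1
¬a = ¬1/6 = 5/6
(c → (a ∧ b)) ∨ ¬a = 1 ∨ 5/6 = 1
(((b → c) → b) → (c ∨ b)) → ((c → (a ∧ b)) ∨ ¬a) = 1 → 1 = 1
¬¬¬a ∧ ((((b → c) → b) → (c ∨ b)) → ((c → (a ∧ b)) ∨ ¬a)) = 5/6 ∧ 1 = 5/6
This gives 5/6 ≠ 1.

No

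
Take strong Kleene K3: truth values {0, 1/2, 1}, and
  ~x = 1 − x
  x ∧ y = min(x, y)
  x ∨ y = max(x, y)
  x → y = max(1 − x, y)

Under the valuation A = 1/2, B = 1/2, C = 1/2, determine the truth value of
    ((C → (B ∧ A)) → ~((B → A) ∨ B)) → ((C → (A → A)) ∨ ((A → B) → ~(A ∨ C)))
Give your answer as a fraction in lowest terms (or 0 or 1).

1/2

B ∧ A = 1/2 ∧ 1/2 = 1/2
C → (B ∧ A) = 1/2 → 1/2 = 1/2
B → A = 1/2 → 1/2 = 1/2
(B → A) ∨ B = 1/2 ∨ 1/2 = 1/2
~((B → A) ∨ B) = ~1/2 = 1/2
(C → (B ∧ A)) → ~((B → A) ∨ B) = 1/2 → 1/2 = 1/2
A → A = 1/2 → 1/2 = 1/2
C → (A → A) = 1/2 → 1/2 = 1/2
A → B = 1/2 → 1/2 = 1/2
A ∨ C = 1/2 ∨ 1/2 = 1/2
~(A ∨ C) = ~1/2 = 1/2
(A → B) → ~(A ∨ C) = 1/2 → 1/2 = 1/2
(C → (A → A)) ∨ ((A → B) → ~(A ∨ C)) = 1/2 ∨ 1/2 = 1/2
((C → (B ∧ A)) → ~((B → A) ∨ B)) → ((C → (A → A)) ∨ ((A → B) → ~(A ∨ C))) = 1/2 → 1/2 = 1/2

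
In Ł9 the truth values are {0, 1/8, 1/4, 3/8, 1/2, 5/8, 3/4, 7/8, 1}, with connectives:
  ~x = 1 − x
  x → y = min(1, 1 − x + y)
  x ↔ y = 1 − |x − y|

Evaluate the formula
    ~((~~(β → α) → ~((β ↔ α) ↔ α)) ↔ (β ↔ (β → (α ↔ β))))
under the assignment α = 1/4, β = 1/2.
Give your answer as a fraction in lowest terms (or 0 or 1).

1/4

β → α = 1/2 → 1/4 = 3/4
~(β → α) = ~3/4 = 1/4
~~(β → α) = ~1/4 = 3/4
β ↔ α = 1/2 ↔ 1/4 = 3/4
(β ↔ α) ↔ α = 3/4 ↔ 1/4 = 1/2
~((β ↔ α) ↔ α) = ~1/2 = 1/2
~~(β → α) → ~((β ↔ α) ↔ α) = 3/4 → 1/2 = 3/4
α ↔ β = 1/4 ↔ 1/2 = 3/4
β → (α ↔ β) = 1/2 → 3/4 = 1
β ↔ (β → (α ↔ β)) = 1/2 ↔ 1 = 1/2
(~~(β → α) → ~((β ↔ α) ↔ α)) ↔ (β ↔ (β → (α ↔ β))) = 3/4 ↔ 1/2 = 3/4
~((~~(β → α) → ~((β ↔ α) ↔ α)) ↔ (β ↔ (β → (α ↔ β)))) = ~3/4 = 1/4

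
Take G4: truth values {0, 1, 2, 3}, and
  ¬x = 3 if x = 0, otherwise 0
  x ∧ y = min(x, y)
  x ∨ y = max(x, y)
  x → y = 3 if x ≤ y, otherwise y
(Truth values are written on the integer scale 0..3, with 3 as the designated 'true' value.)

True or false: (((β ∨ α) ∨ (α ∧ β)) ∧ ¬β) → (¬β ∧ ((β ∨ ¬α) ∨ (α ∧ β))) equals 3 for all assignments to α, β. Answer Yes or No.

No

Counterexample: take α = 1, β = 0.
β ∨ α = 0 ∨ 1 = 1
α ∧ β = 1 ∧ 0 = 0
(β ∨ α) ∨ (α ∧ β) = 1 ∨ 0 = 1
¬β = ¬0 = 3
((β ∨ α) ∨ (α ∧ β)) ∧ ¬β = 1 ∧ 3 = 1
¬β = ¬0 = 3
¬α = ¬1 = 0
β ∨ ¬α = 0 ∨ 0 = 0
α ∧ β = 1 ∧ 0 = 0
(β ∨ ¬α) ∨ (α ∧ β) = 0 ∨ 0 = 0
¬β ∧ ((β ∨ ¬α) ∨ (α ∧ β)) = 3 ∧ 0 = 0
(((β ∨ α) ∨ (α ∧ β)) ∧ ¬β) → (¬β ∧ ((β ∨ ¬α) ∨ (α ∧ β))) = 1 → 0 = 0
This gives 0 ≠ 3.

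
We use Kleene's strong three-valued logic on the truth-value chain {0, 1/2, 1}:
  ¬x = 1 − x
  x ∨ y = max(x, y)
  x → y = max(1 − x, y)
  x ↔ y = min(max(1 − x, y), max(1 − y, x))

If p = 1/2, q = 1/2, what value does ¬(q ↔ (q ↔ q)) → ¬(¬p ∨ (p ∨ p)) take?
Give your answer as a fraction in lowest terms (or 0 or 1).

q ↔ q = 1/2 ↔ 1/2 = 1/2
q ↔ (q ↔ q) = 1/2 ↔ 1/2 = 1/2
¬(q ↔ (q ↔ q)) = ¬1/2 = 1/2
¬p = ¬1/2 = 1/2
p ∨ p = 1/2 ∨ 1/2 = 1/2
¬p ∨ (p ∨ p) = 1/2 ∨ 1/2 = 1/2
¬(¬p ∨ (p ∨ p)) = ¬1/2 = 1/2
¬(q ↔ (q ↔ q)) → ¬(¬p ∨ (p ∨ p)) = 1/2 → 1/2 = 1/2

1/2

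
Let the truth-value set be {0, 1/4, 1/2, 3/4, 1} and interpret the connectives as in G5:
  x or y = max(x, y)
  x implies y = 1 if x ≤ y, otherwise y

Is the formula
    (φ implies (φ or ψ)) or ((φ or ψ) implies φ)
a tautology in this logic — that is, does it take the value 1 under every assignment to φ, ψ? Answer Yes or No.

At φ = 0, ψ = 1/2, for instance:
φ or ψ = 0 or 1/2 = 1/2
φ implies (φ or ψ) = 0 implies 1/2 = 1
(φ or ψ) implies φ = 1/2 implies 0 = 0
(φ implies (φ or ψ)) or ((φ or ψ) implies φ) = 1 or 0 = 1
and checking the remaining 24 assignments likewise gives ≥ 1 in every case.

Yes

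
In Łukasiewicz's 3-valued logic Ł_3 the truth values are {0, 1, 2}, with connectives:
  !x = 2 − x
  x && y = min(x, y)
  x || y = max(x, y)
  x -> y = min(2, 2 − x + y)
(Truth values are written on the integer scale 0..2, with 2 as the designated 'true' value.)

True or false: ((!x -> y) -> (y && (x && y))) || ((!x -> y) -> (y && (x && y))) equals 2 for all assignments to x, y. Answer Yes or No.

No

Counterexample: take x = 0, y = 1.
!x = !0 = 2
!x -> y = 2 -> 1 = 1
x && y = 0 && 1 = 0
y && (x && y) = 1 && 0 = 0
(!x -> y) -> (y && (x && y)) = 1 -> 0 = 1
!x = !0 = 2
!x -> y = 2 -> 1 = 1
x && y = 0 && 1 = 0
y && (x && y) = 1 && 0 = 0
(!x -> y) -> (y && (x && y)) = 1 -> 0 = 1
((!x -> y) -> (y && (x && y))) || ((!x -> y) -> (y && (x && y))) = 1 || 1 = 1
This gives 1 ≠ 2.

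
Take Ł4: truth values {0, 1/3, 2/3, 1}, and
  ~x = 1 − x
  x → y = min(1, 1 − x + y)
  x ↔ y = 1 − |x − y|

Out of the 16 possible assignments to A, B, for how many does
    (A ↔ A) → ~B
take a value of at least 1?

A = 0, B = 0 ↦ 1  ≥
A = 0, B = 1/3 ↦ 2/3  <
A = 0, B = 2/3 ↦ 1/3  <
A = 0, B = 1 ↦ 0  <
A = 1/3, B = 0 ↦ 1  ≥
A = 1/3, B = 1/3 ↦ 2/3  <
A = 1/3, B = 2/3 ↦ 1/3  <
A = 1/3, B = 1 ↦ 0  <
A = 2/3, B = 0 ↦ 1  ≥
A = 2/3, B = 1/3 ↦ 2/3  <
A = 2/3, B = 2/3 ↦ 1/3  <
A = 2/3, B = 1 ↦ 0  <
A = 1, B = 0 ↦ 1  ≥
A = 1, B = 1/3 ↦ 2/3  <
A = 1, B = 2/3 ↦ 1/3  <
A = 1, B = 1 ↦ 0  <
So 4 of the 16 assignments meet the threshold.

4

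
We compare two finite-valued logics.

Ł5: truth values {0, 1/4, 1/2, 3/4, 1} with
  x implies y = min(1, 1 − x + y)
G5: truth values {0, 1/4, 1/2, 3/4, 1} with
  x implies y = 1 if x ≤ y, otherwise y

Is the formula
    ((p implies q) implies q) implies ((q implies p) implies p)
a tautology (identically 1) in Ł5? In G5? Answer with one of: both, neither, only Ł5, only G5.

only Ł5

In Ł5: every assignment gives 1 — tautology.
In G5: at p = 1/4, q = 0 the value is 1/4 — not a tautology.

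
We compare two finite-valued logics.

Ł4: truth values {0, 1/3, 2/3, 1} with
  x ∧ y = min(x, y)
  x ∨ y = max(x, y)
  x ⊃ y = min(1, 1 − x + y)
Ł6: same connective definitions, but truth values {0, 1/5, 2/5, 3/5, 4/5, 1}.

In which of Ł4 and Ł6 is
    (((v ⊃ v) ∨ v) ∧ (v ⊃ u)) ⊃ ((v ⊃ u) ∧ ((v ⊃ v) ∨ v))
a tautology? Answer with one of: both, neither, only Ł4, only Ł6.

In Ł4: every assignment gives 1 — tautology.
In Ł6: every assignment gives 1 — tautology.

both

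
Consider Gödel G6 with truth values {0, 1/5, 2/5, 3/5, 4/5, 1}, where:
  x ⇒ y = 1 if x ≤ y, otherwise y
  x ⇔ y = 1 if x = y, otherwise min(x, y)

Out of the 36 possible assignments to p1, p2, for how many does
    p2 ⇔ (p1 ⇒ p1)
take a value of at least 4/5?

12

value 1: 6 assignments (counts)
value 4/5: 6 assignments (counts)
value 3/5: 6 assignments
value 2/5: 6 assignments
value 1/5: 6 assignments
value 0: 6 assignments
So 12 of the 36 assignments meet the threshold.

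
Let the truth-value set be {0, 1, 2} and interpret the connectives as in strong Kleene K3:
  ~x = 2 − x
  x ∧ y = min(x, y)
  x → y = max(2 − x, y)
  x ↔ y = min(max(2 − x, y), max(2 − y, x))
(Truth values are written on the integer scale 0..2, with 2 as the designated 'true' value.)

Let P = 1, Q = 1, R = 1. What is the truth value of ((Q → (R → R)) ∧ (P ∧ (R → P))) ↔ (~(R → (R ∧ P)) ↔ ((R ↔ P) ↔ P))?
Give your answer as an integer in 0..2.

R → R = 1 → 1 = 1
Q → (R → R) = 1 → 1 = 1
R → P = 1 → 1 = 1
P ∧ (R → P) = 1 ∧ 1 = 1
(Q → (R → R)) ∧ (P ∧ (R → P)) = 1 ∧ 1 = 1
R ∧ P = 1 ∧ 1 = 1
R → (R ∧ P) = 1 → 1 = 1
~(R → (R ∧ P)) = ~1 = 1
R ↔ P = 1 ↔ 1 = 1
(R ↔ P) ↔ P = 1 ↔ 1 = 1
~(R → (R ∧ P)) ↔ ((R ↔ P) ↔ P) = 1 ↔ 1 = 1
((Q → (R → R)) ∧ (P ∧ (R → P))) ↔ (~(R → (R ∧ P)) ↔ ((R ↔ P) ↔ P)) = 1 ↔ 1 = 1

1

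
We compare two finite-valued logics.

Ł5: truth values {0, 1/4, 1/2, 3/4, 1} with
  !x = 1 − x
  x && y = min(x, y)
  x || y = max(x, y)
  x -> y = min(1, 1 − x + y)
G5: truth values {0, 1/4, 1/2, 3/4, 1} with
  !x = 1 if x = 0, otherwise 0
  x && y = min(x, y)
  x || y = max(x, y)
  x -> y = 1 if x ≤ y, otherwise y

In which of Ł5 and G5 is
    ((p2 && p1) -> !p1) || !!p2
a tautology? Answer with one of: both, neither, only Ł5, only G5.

only G5

In Ł5: at p1 = 3/4, p2 = 1/2 the value is 3/4 — not a tautology.
In G5: every assignment gives 1 — tautology.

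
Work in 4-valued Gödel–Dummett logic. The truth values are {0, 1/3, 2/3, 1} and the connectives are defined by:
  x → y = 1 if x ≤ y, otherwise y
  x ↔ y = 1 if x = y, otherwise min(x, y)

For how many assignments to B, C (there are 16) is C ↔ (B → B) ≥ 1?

4

B = 0, C = 0 ↦ 0  <
B = 0, C = 1/3 ↦ 1/3  <
B = 0, C = 2/3 ↦ 2/3  <
B = 0, C = 1 ↦ 1  ≥
B = 1/3, C = 0 ↦ 0  <
B = 1/3, C = 1/3 ↦ 1/3  <
B = 1/3, C = 2/3 ↦ 2/3  <
B = 1/3, C = 1 ↦ 1  ≥
B = 2/3, C = 0 ↦ 0  <
B = 2/3, C = 1/3 ↦ 1/3  <
B = 2/3, C = 2/3 ↦ 2/3  <
B = 2/3, C = 1 ↦ 1  ≥
B = 1, C = 0 ↦ 0  <
B = 1, C = 1/3 ↦ 1/3  <
B = 1, C = 2/3 ↦ 2/3  <
B = 1, C = 1 ↦ 1  ≥
So 4 of the 16 assignments meet the threshold.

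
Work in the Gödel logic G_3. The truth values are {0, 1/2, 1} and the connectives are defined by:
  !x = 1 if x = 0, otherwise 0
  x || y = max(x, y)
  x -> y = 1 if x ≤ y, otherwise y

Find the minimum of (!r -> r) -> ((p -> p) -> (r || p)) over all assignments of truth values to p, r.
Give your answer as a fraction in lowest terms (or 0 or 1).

Take p = 0, r = 1/2:
!r = !1/2 = 0
!r -> r = 0 -> 1/2 = 1
p -> p = 0 -> 0 = 1
r || p = 1/2 || 0 = 1/2
(p -> p) -> (r || p) = 1 -> 1/2 = 1/2
(!r -> r) -> ((p -> p) -> (r || p)) = 1 -> 1/2 = 1/2
No assignment yields a value below 1/2, so this is the minimum.

1/2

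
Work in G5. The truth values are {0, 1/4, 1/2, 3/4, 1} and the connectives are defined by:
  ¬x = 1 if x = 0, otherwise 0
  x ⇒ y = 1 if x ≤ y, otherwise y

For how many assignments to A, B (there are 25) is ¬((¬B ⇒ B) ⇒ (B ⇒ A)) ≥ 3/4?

4

value 1: 4 assignments (counts)
value 0: 21 assignments
So 4 of the 25 assignments meet the threshold.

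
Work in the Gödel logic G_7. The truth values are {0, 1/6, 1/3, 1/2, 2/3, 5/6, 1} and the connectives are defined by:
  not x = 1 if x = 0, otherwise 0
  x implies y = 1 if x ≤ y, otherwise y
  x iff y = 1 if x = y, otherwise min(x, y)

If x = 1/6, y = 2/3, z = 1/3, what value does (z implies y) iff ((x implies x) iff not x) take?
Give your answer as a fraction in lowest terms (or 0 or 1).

0

z implies y = 1/3 implies 2/3 = 1
x implies x = 1/6 implies 1/6 = 1
not x = not 1/6 = 0
(x implies x) iff not x = 1 iff 0 = 0
(z implies y) iff ((x implies x) iff not x) = 1 iff 0 = 0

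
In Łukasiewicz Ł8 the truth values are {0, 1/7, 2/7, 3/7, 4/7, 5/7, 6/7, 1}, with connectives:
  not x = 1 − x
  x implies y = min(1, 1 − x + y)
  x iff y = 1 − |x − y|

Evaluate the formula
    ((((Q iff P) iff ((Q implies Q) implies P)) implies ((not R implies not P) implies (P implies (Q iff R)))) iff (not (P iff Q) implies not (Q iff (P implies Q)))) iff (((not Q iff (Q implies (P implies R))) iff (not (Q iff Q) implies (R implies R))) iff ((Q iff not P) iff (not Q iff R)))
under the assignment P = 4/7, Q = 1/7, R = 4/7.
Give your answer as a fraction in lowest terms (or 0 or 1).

6/7

Q iff P = 1/7 iff 4/7 = 4/7
Q implies Q = 1/7 implies 1/7 = 1
(Q implies Q) implies P = 1 implies 4/7 = 4/7
(Q iff P) iff ((Q implies Q) implies P) = 4/7 iff 4/7 = 1
not R = not 4/7 = 3/7
not P = not 4/7 = 3/7
not R implies not P = 3/7 implies 3/7 = 1
Q iff R = 1/7 iff 4/7 = 4/7
P implies (Q iff R) = 4/7 implies 4/7 = 1
(not R implies not P) implies (P implies (Q iff R)) = 1 implies 1 = 1
((Q iff P) iff ((Q implies Q) implies P)) implies ((not R implies not P) implies (P implies (Q iff R))) = 1 implies 1 = 1
P iff Q = 4/7 iff 1/7 = 4/7
not (P iff Q) = not 4/7 = 3/7
P implies Q = 4/7 implies 1/7 = 4/7
Q iff (P implies Q) = 1/7 iff 4/7 = 4/7
not (Q iff (P implies Q)) = not 4/7 = 3/7
not (P iff Q) implies not (Q iff (P implies Q)) = 3/7 implies 3/7 = 1
(((Q iff P) iff ((Q implies Q) implies P)) implies ((not R implies not P) implies (P implies (Q iff R)))) iff (not (P iff Q) implies not (Q iff (P implies Q))) = 1 iff 1 = 1
not Q = not 1/7 = 6/7
P implies R = 4/7 implies 4/7 = 1
Q implies (P implies R) = 1/7 implies 1 = 1
not Q iff (Q implies (P implies R)) = 6/7 iff 1 = 6/7
Q iff Q = 1/7 iff 1/7 = 1
not (Q iff Q) = not 1 = 0
R implies R = 4/7 implies 4/7 = 1
not (Q iff Q) implies (R implies R) = 0 implies 1 = 1
(not Q iff (Q implies (P implies R))) iff (not (Q iff Q) implies (R implies R)) = 6/7 iff 1 = 6/7
not P = not 4/7 = 3/7
Q iff not P = 1/7 iff 3/7 = 5/7
not Q = not 1/7 = 6/7
not Q iff R = 6/7 iff 4/7 = 5/7
(Q iff not P) iff (not Q iff R) = 5/7 iff 5/7 = 1
((not Q iff (Q implies (P implies R))) iff (not (Q iff Q) implies (R implies R))) iff ((Q iff not P) iff (not Q iff R)) = 6/7 iff 1 = 6/7
((((Q iff P) iff ((Q implies Q) implies P)) implies ((not R implies not P) implies (P implies (Q iff R)))) iff (not (P iff Q) implies not (Q iff (P implies Q)))) iff (((not Q iff (Q implies (P implies R))) iff (not (Q iff Q) implies (R implies R))) iff ((Q iff not P) iff (not Q iff R))) = 1 iff 6/7 = 6/7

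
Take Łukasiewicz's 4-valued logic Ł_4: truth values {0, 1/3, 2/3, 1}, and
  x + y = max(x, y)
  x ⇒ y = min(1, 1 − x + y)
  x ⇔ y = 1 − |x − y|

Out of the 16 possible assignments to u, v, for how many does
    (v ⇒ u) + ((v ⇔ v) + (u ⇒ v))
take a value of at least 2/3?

16

u = 0, v = 0 ↦ 1  ≥
u = 0, v = 1/3 ↦ 1  ≥
u = 0, v = 2/3 ↦ 1  ≥
u = 0, v = 1 ↦ 1  ≥
u = 1/3, v = 0 ↦ 1  ≥
u = 1/3, v = 1/3 ↦ 1  ≥
u = 1/3, v = 2/3 ↦ 1  ≥
u = 1/3, v = 1 ↦ 1  ≥
u = 2/3, v = 0 ↦ 1  ≥
u = 2/3, v = 1/3 ↦ 1  ≥
u = 2/3, v = 2/3 ↦ 1  ≥
u = 2/3, v = 1 ↦ 1  ≥
u = 1, v = 0 ↦ 1  ≥
u = 1, v = 1/3 ↦ 1  ≥
u = 1, v = 2/3 ↦ 1  ≥
u = 1, v = 1 ↦ 1  ≥
So 16 of the 16 assignments meet the threshold.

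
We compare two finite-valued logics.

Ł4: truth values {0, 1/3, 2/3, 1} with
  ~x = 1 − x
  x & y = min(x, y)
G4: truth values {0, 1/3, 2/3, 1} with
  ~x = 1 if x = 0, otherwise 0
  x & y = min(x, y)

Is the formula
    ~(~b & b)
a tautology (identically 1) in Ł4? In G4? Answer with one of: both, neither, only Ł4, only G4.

only G4

In Ł4: at b = 1/3 the value is 2/3 — not a tautology.
In G4: every assignment gives 1 — tautology.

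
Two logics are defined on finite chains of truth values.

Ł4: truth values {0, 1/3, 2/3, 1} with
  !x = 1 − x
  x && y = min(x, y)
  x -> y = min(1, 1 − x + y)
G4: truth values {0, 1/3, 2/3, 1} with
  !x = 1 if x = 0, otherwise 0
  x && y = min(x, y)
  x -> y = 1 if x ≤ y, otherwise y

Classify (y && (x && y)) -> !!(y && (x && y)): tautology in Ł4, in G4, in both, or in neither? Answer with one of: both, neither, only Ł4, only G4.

both

In Ł4: every assignment gives 1 — tautology.
In G4: every assignment gives 1 — tautology.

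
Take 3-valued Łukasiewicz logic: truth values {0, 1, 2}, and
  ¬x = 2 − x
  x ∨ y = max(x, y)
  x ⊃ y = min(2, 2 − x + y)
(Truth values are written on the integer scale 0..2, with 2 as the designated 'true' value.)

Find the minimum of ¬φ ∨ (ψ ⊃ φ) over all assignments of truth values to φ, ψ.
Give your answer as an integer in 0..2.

1

Take φ = 1, ψ = 2:
¬φ = ¬1 = 1
ψ ⊃ φ = 2 ⊃ 1 = 1
¬φ ∨ (ψ ⊃ φ) = 1 ∨ 1 = 1
No assignment yields a value below 1, so this is the minimum.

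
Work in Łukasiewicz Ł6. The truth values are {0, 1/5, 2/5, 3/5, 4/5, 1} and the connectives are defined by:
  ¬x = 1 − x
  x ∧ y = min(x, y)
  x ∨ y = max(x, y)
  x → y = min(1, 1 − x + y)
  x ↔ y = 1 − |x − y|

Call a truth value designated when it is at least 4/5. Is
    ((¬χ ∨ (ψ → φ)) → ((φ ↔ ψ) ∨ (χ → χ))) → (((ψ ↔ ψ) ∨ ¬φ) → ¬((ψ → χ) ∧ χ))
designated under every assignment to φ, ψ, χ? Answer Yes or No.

Counterexample: take φ = 0, ψ = 0, χ = 2/5.
¬χ = ¬2/5 = 3/5
ψ → φ = 0 → 0 = 1
¬χ ∨ (ψ → φ) = 3/5 ∨ 1 = 1
φ ↔ ψ = 0 ↔ 0 = 1
χ → χ = 2/5 → 2/5 = 1
(φ ↔ ψ) ∨ (χ → χ) = 1 ∨ 1 = 1
(¬χ ∨ (ψ → φ)) → ((φ ↔ ψ) ∨ (χ → χ)) = 1 → 1 = 1
ψ ↔ ψ = 0 ↔ 0 = 1
¬φ = ¬0 = 1
(ψ ↔ ψ) ∨ ¬φ = 1 ∨ 1 = 1
ψ → χ = 0 → 2/5 = 1
(ψ → χ) ∧ χ = 1 ∧ 2/5 = 2/5
¬((ψ → χ) ∧ χ) = ¬2/5 = 3/5
((ψ ↔ ψ) ∨ ¬φ) → ¬((ψ → χ) ∧ χ) = 1 → 3/5 = 3/5
((¬χ ∨ (ψ → φ)) → ((φ ↔ ψ) ∨ (χ → χ))) → (((ψ ↔ ψ) ∨ ¬φ) → ¬((ψ → χ) ∧ χ)) = 1 → 3/5 = 3/5
This gives 3/5, which is below 4/5.

No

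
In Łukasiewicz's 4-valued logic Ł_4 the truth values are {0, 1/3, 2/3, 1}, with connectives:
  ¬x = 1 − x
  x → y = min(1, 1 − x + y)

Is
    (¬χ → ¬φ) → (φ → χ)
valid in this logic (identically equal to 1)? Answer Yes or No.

Yes

φ = 0, χ = 0 ↦ 1
φ = 0, χ = 1/3 ↦ 1
φ = 0, χ = 2/3 ↦ 1
φ = 0, χ = 1 ↦ 1
φ = 1/3, χ = 0 ↦ 1
φ = 1/3, χ = 1/3 ↦ 1
φ = 1/3, χ = 2/3 ↦ 1
φ = 1/3, χ = 1 ↦ 1
φ = 2/3, χ = 0 ↦ 1
φ = 2/3, χ = 1/3 ↦ 1
φ = 2/3, χ = 2/3 ↦ 1
φ = 2/3, χ = 1 ↦ 1
φ = 1, χ = 0 ↦ 1
φ = 1, χ = 1/3 ↦ 1
φ = 1, χ = 2/3 ↦ 1
φ = 1, χ = 1 ↦ 1
Every assignment gives a value ≥ 1.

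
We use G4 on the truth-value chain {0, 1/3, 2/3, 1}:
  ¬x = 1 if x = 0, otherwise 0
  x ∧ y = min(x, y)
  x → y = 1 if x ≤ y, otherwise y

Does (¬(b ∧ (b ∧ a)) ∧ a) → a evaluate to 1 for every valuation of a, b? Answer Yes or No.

Yes

a = 0, b = 0 ↦ 1
a = 0, b = 1/3 ↦ 1
a = 0, b = 2/3 ↦ 1
a = 0, b = 1 ↦ 1
a = 1/3, b = 0 ↦ 1
a = 1/3, b = 1/3 ↦ 1
a = 1/3, b = 2/3 ↦ 1
a = 1/3, b = 1 ↦ 1
a = 2/3, b = 0 ↦ 1
a = 2/3, b = 1/3 ↦ 1
a = 2/3, b = 2/3 ↦ 1
a = 2/3, b = 1 ↦ 1
a = 1, b = 0 ↦ 1
a = 1, b = 1/3 ↦ 1
a = 1, b = 2/3 ↦ 1
a = 1, b = 1 ↦ 1
Every assignment gives a value ≥ 1.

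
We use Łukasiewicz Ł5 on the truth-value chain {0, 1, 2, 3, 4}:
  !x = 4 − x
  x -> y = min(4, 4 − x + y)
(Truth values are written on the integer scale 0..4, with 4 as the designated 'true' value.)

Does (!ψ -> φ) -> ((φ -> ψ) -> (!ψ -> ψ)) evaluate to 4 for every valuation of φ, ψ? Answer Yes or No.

Yes

At φ = 0, ψ = 3, for instance:
!ψ = !3 = 1
!ψ -> φ = 1 -> 0 = 3
φ -> ψ = 0 -> 3 = 4
!ψ -> ψ = 1 -> 3 = 4
(φ -> ψ) -> (!ψ -> ψ) = 4 -> 4 = 4
(!ψ -> φ) -> ((φ -> ψ) -> (!ψ -> ψ)) = 3 -> 4 = 4
and checking the remaining 24 assignments likewise gives ≥ 4 in every case.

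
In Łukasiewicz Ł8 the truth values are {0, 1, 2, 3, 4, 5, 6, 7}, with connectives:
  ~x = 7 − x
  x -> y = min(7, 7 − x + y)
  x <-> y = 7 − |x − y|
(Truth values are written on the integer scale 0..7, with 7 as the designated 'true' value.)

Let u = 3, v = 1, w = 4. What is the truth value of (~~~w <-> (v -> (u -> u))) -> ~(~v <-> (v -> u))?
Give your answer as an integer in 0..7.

~w = ~4 = 3
~~w = ~3 = 4
~~~w = ~4 = 3
u -> u = 3 -> 3 = 7
v -> (u -> u) = 1 -> 7 = 7
~~~w <-> (v -> (u -> u)) = 3 <-> 7 = 3
~v = ~1 = 6
v -> u = 1 -> 3 = 7
~v <-> (v -> u) = 6 <-> 7 = 6
~(~v <-> (v -> u)) = ~6 = 1
(~~~w <-> (v -> (u -> u))) -> ~(~v <-> (v -> u)) = 3 -> 1 = 5

5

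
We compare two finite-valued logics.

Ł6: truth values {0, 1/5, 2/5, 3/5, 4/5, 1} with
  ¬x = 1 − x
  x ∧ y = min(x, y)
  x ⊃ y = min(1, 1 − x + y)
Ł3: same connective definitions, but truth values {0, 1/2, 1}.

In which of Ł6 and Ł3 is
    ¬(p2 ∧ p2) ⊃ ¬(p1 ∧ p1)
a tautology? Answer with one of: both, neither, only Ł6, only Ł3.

In Ł6: at p1 = 1/5, p2 = 0 the value is 4/5 — not a tautology.
In Ł3: at p1 = 1/2, p2 = 0 the value is 1/2 — not a tautology.

neither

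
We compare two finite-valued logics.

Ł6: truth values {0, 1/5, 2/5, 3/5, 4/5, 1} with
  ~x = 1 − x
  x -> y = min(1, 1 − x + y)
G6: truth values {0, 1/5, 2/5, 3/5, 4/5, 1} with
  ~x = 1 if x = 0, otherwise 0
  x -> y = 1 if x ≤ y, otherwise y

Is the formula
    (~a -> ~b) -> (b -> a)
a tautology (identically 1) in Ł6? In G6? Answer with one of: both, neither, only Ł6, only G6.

In Ł6: every assignment gives 1 — tautology.
In G6: at a = 1/5, b = 2/5 the value is 1/5 — not a tautology.

only Ł6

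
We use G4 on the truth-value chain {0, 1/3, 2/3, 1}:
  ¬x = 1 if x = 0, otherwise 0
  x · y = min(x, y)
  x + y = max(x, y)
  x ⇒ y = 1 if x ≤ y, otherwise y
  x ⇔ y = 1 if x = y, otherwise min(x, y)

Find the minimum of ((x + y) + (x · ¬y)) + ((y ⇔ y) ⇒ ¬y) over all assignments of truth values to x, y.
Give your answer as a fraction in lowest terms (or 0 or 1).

1/3

Take x = 0, y = 1/3:
x + y = 0 + 1/3 = 1/3
¬y = ¬1/3 = 0
x · ¬y = 0 · 0 = 0
(x + y) + (x · ¬y) = 1/3 + 0 = 1/3
y ⇔ y = 1/3 ⇔ 1/3 = 1
¬y = ¬1/3 = 0
(y ⇔ y) ⇒ ¬y = 1 ⇒ 0 = 0
((x + y) + (x · ¬y)) + ((y ⇔ y) ⇒ ¬y) = 1/3 + 0 = 1/3
No assignment yields a value below 1/3, so this is the minimum.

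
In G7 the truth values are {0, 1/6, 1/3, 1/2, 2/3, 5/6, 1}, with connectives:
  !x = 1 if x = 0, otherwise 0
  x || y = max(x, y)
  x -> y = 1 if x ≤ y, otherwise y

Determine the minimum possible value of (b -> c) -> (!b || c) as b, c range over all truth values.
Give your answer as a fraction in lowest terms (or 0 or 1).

1/6

Take b = 1/6, c = 1/6:
b -> c = 1/6 -> 1/6 = 1
!b = !1/6 = 0
!b || c = 0 || 1/6 = 1/6
(b -> c) -> (!b || c) = 1 -> 1/6 = 1/6
No assignment yields a value below 1/6, so this is the minimum.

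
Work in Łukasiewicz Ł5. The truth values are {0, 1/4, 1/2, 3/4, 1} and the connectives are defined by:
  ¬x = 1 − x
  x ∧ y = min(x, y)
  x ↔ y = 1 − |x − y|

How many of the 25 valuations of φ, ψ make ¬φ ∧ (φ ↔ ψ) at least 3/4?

5

value 1: 1 assignment (counts)
value 3/4: 4 assignments (counts)
value 1/2: 7 assignments
value 1/4: 7 assignments
value 0: 6 assignments
So 5 of the 25 assignments meet the threshold.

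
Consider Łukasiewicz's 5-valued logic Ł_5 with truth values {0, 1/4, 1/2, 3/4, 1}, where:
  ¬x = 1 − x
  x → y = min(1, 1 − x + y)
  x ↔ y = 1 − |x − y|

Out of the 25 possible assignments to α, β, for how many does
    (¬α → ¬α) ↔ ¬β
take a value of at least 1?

value 1: 5 assignments (counts)
value 3/4: 5 assignments
value 1/2: 5 assignments
value 1/4: 5 assignments
value 0: 5 assignments
So 5 of the 25 assignments meet the threshold.

5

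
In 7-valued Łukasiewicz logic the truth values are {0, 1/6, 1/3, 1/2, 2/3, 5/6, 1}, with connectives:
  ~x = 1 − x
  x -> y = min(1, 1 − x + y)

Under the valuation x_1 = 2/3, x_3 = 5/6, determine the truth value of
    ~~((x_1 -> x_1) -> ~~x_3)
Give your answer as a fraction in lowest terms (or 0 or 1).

x_1 -> x_1 = 2/3 -> 2/3 = 1
~x_3 = ~5/6 = 1/6
~~x_3 = ~1/6 = 5/6
(x_1 -> x_1) -> ~~x_3 = 1 -> 5/6 = 5/6
~((x_1 -> x_1) -> ~~x_3) = ~5/6 = 1/6
~~((x_1 -> x_1) -> ~~x_3) = ~1/6 = 5/6

5/6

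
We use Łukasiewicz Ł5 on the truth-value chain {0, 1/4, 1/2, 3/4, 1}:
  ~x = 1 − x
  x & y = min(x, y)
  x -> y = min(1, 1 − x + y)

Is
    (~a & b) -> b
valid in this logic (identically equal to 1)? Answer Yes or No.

Yes

At a = 1/4, b = 1/4, for instance:
~a = ~1/4 = 3/4
~a & b = 3/4 & 1/4 = 1/4
(~a & b) -> b = 1/4 -> 1/4 = 1
and checking the remaining 24 assignments likewise gives ≥ 1 in every case.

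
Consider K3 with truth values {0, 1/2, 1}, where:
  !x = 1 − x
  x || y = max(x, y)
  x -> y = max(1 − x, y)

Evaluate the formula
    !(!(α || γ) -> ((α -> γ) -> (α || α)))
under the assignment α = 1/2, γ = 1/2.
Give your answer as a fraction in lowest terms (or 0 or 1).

1/2

α || γ = 1/2 || 1/2 = 1/2
!(α || γ) = !1/2 = 1/2
α -> γ = 1/2 -> 1/2 = 1/2
α || α = 1/2 || 1/2 = 1/2
(α -> γ) -> (α || α) = 1/2 -> 1/2 = 1/2
!(α || γ) -> ((α -> γ) -> (α || α)) = 1/2 -> 1/2 = 1/2
!(!(α || γ) -> ((α -> γ) -> (α || α))) = !1/2 = 1/2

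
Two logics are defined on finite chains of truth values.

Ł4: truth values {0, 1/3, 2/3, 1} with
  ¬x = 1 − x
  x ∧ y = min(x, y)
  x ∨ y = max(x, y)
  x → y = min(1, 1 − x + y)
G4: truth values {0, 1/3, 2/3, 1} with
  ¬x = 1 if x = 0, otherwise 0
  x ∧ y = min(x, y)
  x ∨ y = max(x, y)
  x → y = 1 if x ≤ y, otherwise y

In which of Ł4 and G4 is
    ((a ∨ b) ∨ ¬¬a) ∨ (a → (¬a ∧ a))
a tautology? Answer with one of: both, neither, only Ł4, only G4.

In Ł4: at a = 2/3, b = 0 the value is 2/3 — not a tautology.
In G4: every assignment gives 1 — tautology.

only G4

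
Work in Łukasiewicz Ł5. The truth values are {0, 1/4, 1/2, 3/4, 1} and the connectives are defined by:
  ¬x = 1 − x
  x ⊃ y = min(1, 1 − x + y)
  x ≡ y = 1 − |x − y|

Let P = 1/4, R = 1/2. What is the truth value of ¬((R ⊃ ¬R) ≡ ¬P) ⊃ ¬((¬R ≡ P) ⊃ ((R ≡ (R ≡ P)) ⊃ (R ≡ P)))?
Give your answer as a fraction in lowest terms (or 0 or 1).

3/4

¬R = ¬1/2 = 1/2
R ⊃ ¬R = 1/2 ⊃ 1/2 = 1
¬P = ¬1/4 = 3/4
(R ⊃ ¬R) ≡ ¬P = 1 ≡ 3/4 = 3/4
¬((R ⊃ ¬R) ≡ ¬P) = ¬3/4 = 1/4
¬R = ¬1/2 = 1/2
¬R ≡ P = 1/2 ≡ 1/4 = 3/4
R ≡ P = 1/2 ≡ 1/4 = 3/4
R ≡ (R ≡ P) = 1/2 ≡ 3/4 = 3/4
R ≡ P = 1/2 ≡ 1/4 = 3/4
(R ≡ (R ≡ P)) ⊃ (R ≡ P) = 3/4 ⊃ 3/4 = 1
(¬R ≡ P) ⊃ ((R ≡ (R ≡ P)) ⊃ (R ≡ P)) = 3/4 ⊃ 1 = 1
¬((¬R ≡ P) ⊃ ((R ≡ (R ≡ P)) ⊃ (R ≡ P))) = ¬1 = 0
¬((R ⊃ ¬R) ≡ ¬P) ⊃ ¬((¬R ≡ P) ⊃ ((R ≡ (R ≡ P)) ⊃ (R ≡ P))) = 1/4 ⊃ 0 = 3/4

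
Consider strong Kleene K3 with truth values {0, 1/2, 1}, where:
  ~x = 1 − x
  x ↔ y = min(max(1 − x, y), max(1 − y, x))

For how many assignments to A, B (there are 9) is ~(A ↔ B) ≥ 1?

A = 0, B = 0 ↦ 0  <
A = 0, B = 1/2 ↦ 1/2  <
A = 0, B = 1 ↦ 1  ≥
A = 1/2, B = 0 ↦ 1/2  <
A = 1/2, B = 1/2 ↦ 1/2  <
A = 1/2, B = 1 ↦ 1/2  <
A = 1, B = 0 ↦ 1  ≥
A = 1, B = 1/2 ↦ 1/2  <
A = 1, B = 1 ↦ 0  <
So 2 of the 9 assignments meet the threshold.

2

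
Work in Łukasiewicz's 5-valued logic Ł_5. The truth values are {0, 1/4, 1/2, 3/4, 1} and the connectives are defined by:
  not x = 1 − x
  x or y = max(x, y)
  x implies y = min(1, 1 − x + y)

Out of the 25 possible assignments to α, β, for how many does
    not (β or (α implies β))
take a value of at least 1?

1

value 1: 1 assignment (counts)
value 3/4: 2 assignments
value 1/2: 3 assignments
value 1/4: 4 assignments
value 0: 15 assignments
So 1 of the 25 assignments meets the threshold.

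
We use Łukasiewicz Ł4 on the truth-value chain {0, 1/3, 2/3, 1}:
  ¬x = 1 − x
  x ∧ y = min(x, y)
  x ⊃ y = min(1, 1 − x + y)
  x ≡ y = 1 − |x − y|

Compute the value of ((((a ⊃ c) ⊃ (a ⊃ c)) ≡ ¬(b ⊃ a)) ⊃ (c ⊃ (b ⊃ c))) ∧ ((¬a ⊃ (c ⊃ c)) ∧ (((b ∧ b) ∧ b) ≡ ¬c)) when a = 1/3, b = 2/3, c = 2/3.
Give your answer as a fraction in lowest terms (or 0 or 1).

2/3

a ⊃ c = 1/3 ⊃ 2/3 = 1
a ⊃ c = 1/3 ⊃ 2/3 = 1
(a ⊃ c) ⊃ (a ⊃ c) = 1 ⊃ 1 = 1
b ⊃ a = 2/3 ⊃ 1/3 = 2/3
¬(b ⊃ a) = ¬2/3 = 1/3
((a ⊃ c) ⊃ (a ⊃ c)) ≡ ¬(b ⊃ a) = 1 ≡ 1/3 = 1/3
b ⊃ c = 2/3 ⊃ 2/3 = 1
c ⊃ (b ⊃ c) = 2/3 ⊃ 1 = 1
(((a ⊃ c) ⊃ (a ⊃ c)) ≡ ¬(b ⊃ a)) ⊃ (c ⊃ (b ⊃ c)) = 1/3 ⊃ 1 = 1
¬a = ¬1/3 = 2/3
c ⊃ c = 2/3 ⊃ 2/3 = 1
¬a ⊃ (c ⊃ c) = 2/3 ⊃ 1 = 1
b ∧ b = 2/3 ∧ 2/3 = 2/3
(b ∧ b) ∧ b = 2/3 ∧ 2/3 = 2/3
¬c = ¬2/3 = 1/3
((b ∧ b) ∧ b) ≡ ¬c = 2/3 ≡ 1/3 = 2/3
(¬a ⊃ (c ⊃ c)) ∧ (((b ∧ b) ∧ b) ≡ ¬c) = 1 ∧ 2/3 = 2/3
((((a ⊃ c) ⊃ (a ⊃ c)) ≡ ¬(b ⊃ a)) ⊃ (c ⊃ (b ⊃ c))) ∧ ((¬a ⊃ (c ⊃ c)) ∧ (((b ∧ b) ∧ b) ≡ ¬c)) = 1 ∧ 2/3 = 2/3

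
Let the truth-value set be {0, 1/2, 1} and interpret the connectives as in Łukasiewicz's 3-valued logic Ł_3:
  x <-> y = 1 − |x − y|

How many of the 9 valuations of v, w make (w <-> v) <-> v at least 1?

4

v = 0, w = 0 ↦ 0  <
v = 0, w = 1/2 ↦ 1/2  <
v = 0, w = 1 ↦ 1  ≥
v = 1/2, w = 0 ↦ 1  ≥
v = 1/2, w = 1/2 ↦ 1/2  <
v = 1/2, w = 1 ↦ 1  ≥
v = 1, w = 0 ↦ 0  <
v = 1, w = 1/2 ↦ 1/2  <
v = 1, w = 1 ↦ 1  ≥
So 4 of the 9 assignments meet the threshold.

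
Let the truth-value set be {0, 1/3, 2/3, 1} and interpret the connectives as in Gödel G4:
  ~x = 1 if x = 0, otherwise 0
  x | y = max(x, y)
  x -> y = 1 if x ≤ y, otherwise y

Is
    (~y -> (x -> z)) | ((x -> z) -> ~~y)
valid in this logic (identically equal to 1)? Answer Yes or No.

No

Counterexample: take x = 2/3, y = 0, z = 1/3.
~y = ~0 = 1
x -> z = 2/3 -> 1/3 = 1/3
~y -> (x -> z) = 1 -> 1/3 = 1/3
x -> z = 2/3 -> 1/3 = 1/3
~y = ~0 = 1
~~y = ~1 = 0
(x -> z) -> ~~y = 1/3 -> 0 = 0
(~y -> (x -> z)) | ((x -> z) -> ~~y) = 1/3 | 0 = 1/3
This gives 1/3 ≠ 1.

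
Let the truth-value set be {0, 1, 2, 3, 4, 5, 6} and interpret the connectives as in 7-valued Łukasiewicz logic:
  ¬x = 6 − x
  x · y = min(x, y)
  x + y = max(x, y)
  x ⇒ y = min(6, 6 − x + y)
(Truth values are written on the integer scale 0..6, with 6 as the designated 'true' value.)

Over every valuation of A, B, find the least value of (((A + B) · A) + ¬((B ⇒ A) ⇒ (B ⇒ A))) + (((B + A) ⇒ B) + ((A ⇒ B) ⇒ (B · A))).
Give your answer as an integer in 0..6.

3

Take A = 3, B = 0:
A + B = 3 + 0 = 3
(A + B) · A = 3 · 3 = 3
B ⇒ A = 0 ⇒ 3 = 6
B ⇒ A = 0 ⇒ 3 = 6
(B ⇒ A) ⇒ (B ⇒ A) = 6 ⇒ 6 = 6
¬((B ⇒ A) ⇒ (B ⇒ A)) = ¬6 = 0
((A + B) · A) + ¬((B ⇒ A) ⇒ (B ⇒ A)) = 3 + 0 = 3
B + A = 0 + 3 = 3
(B + A) ⇒ B = 3 ⇒ 0 = 3
A ⇒ B = 3 ⇒ 0 = 3
B · A = 0 · 3 = 0
(A ⇒ B) ⇒ (B · A) = 3 ⇒ 0 = 3
((B + A) ⇒ B) + ((A ⇒ B) ⇒ (B · A)) = 3 + 3 = 3
(((A + B) · A) + ¬((B ⇒ A) ⇒ (B ⇒ A))) + (((B + A) ⇒ B) + ((A ⇒ B) ⇒ (B · A))) = 3 + 3 = 3
No assignment yields a value below 3, so this is the minimum.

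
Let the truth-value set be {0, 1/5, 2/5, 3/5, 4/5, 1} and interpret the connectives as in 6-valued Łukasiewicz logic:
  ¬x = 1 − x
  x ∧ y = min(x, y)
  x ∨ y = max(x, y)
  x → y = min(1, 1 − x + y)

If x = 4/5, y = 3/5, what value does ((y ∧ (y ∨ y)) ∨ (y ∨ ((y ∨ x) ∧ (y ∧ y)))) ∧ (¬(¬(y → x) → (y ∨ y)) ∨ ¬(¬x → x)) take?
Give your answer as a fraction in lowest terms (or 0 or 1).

0

y ∨ y = 3/5 ∨ 3/5 = 3/5
y ∧ (y ∨ y) = 3/5 ∧ 3/5 = 3/5
y ∨ x = 3/5 ∨ 4/5 = 4/5
y ∧ y = 3/5 ∧ 3/5 = 3/5
(y ∨ x) ∧ (y ∧ y) = 4/5 ∧ 3/5 = 3/5
y ∨ ((y ∨ x) ∧ (y ∧ y)) = 3/5 ∨ 3/5 = 3/5
(y ∧ (y ∨ y)) ∨ (y ∨ ((y ∨ x) ∧ (y ∧ y))) = 3/5 ∨ 3/5 = 3/5
y → x = 3/5 → 4/5 = 1
¬(y → x) = ¬1 = 0
y ∨ y = 3/5 ∨ 3/5 = 3/5
¬(y → x) → (y ∨ y) = 0 → 3/5 = 1
¬(¬(y → x) → (y ∨ y)) = ¬1 = 0
¬x = ¬4/5 = 1/5
¬x → x = 1/5 → 4/5 = 1
¬(¬x → x) = ¬1 = 0
¬(¬(y → x) → (y ∨ y)) ∨ ¬(¬x → x) = 0 ∨ 0 = 0
((y ∧ (y ∨ y)) ∨ (y ∨ ((y ∨ x) ∧ (y ∧ y)))) ∧ (¬(¬(y → x) → (y ∨ y)) ∨ ¬(¬x → x)) = 3/5 ∧ 0 = 0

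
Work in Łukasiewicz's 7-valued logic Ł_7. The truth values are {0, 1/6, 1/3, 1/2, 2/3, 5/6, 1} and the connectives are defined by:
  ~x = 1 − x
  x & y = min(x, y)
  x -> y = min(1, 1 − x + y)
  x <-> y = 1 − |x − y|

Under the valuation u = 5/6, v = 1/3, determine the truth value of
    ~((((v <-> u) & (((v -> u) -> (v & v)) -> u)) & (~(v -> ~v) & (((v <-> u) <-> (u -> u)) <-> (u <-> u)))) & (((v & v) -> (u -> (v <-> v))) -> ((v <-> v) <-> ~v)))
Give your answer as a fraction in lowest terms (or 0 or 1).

v <-> u = 1/3 <-> 5/6 = 1/2
v -> u = 1/3 -> 5/6 = 1
v & v = 1/3 & 1/3 = 1/3
(v -> u) -> (v & v) = 1 -> 1/3 = 1/3
((v -> u) -> (v & v)) -> u = 1/3 -> 5/6 = 1
(v <-> u) & (((v -> u) -> (v & v)) -> u) = 1/2 & 1 = 1/2
~v = ~1/3 = 2/3
v -> ~v = 1/3 -> 2/3 = 1
~(v -> ~v) = ~1 = 0
v <-> u = 1/3 <-> 5/6 = 1/2
u -> u = 5/6 -> 5/6 = 1
(v <-> u) <-> (u -> u) = 1/2 <-> 1 = 1/2
u <-> u = 5/6 <-> 5/6 = 1
((v <-> u) <-> (u -> u)) <-> (u <-> u) = 1/2 <-> 1 = 1/2
~(v -> ~v) & (((v <-> u) <-> (u -> u)) <-> (u <-> u)) = 0 & 1/2 = 0
((v <-> u) & (((v -> u) -> (v & v)) -> u)) & (~(v -> ~v) & (((v <-> u) <-> (u -> u)) <-> (u <-> u))) = 1/2 & 0 = 0
v & v = 1/3 & 1/3 = 1/3
v <-> v = 1/3 <-> 1/3 = 1
u -> (v <-> v) = 5/6 -> 1 = 1
(v & v) -> (u -> (v <-> v)) = 1/3 -> 1 = 1
v <-> v = 1/3 <-> 1/3 = 1
~v = ~1/3 = 2/3
(v <-> v) <-> ~v = 1 <-> 2/3 = 2/3
((v & v) -> (u -> (v <-> v))) -> ((v <-> v) <-> ~v) = 1 -> 2/3 = 2/3
(((v <-> u) & (((v -> u) -> (v & v)) -> u)) & (~(v -> ~v) & (((v <-> u) <-> (u -> u)) <-> (u <-> u)))) & (((v & v) -> (u -> (v <-> v))) -> ((v <-> v) <-> ~v)) = 0 & 2/3 = 0
~((((v <-> u) & (((v -> u) -> (v & v)) -> u)) & (~(v -> ~v) & (((v <-> u) <-> (u -> u)) <-> (u <-> u)))) & (((v & v) -> (u -> (v <-> v))) -> ((v <-> v) <-> ~v))) = ~0 = 1

1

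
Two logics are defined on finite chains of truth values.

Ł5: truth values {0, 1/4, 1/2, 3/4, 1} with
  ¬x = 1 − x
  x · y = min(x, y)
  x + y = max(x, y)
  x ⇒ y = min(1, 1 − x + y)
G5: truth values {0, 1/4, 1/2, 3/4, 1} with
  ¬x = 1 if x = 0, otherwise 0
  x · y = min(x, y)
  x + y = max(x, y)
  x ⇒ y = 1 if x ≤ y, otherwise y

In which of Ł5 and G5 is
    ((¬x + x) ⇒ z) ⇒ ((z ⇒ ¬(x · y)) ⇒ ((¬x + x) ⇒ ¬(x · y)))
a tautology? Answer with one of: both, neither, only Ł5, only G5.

both

In Ł5: every assignment gives 1 — tautology.
In G5: every assignment gives 1 — tautology.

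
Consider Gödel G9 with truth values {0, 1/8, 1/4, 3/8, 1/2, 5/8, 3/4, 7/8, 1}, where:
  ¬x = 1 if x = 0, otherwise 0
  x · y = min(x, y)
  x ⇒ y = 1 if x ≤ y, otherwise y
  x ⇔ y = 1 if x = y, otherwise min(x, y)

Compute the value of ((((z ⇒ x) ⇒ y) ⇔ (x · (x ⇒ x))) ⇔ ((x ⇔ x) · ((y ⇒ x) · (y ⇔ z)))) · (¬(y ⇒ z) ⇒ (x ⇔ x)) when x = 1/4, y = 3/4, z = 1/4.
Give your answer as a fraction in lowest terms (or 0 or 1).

1

z ⇒ x = 1/4 ⇒ 1/4 = 1
(z ⇒ x) ⇒ y = 1 ⇒ 3/4 = 3/4
x ⇒ x = 1/4 ⇒ 1/4 = 1
x · (x ⇒ x) = 1/4 · 1 = 1/4
((z ⇒ x) ⇒ y) ⇔ (x · (x ⇒ x)) = 3/4 ⇔ 1/4 = 1/4
x ⇔ x = 1/4 ⇔ 1/4 = 1
y ⇒ x = 3/4 ⇒ 1/4 = 1/4
y ⇔ z = 3/4 ⇔ 1/4 = 1/4
(y ⇒ x) · (y ⇔ z) = 1/4 · 1/4 = 1/4
(x ⇔ x) · ((y ⇒ x) · (y ⇔ z)) = 1 · 1/4 = 1/4
(((z ⇒ x) ⇒ y) ⇔ (x · (x ⇒ x))) ⇔ ((x ⇔ x) · ((y ⇒ x) · (y ⇔ z))) = 1/4 ⇔ 1/4 = 1
y ⇒ z = 3/4 ⇒ 1/4 = 1/4
¬(y ⇒ z) = ¬1/4 = 0
x ⇔ x = 1/4 ⇔ 1/4 = 1
¬(y ⇒ z) ⇒ (x ⇔ x) = 0 ⇒ 1 = 1
((((z ⇒ x) ⇒ y) ⇔ (x · (x ⇒ x))) ⇔ ((x ⇔ x) · ((y ⇒ x) · (y ⇔ z)))) · (¬(y ⇒ z) ⇒ (x ⇔ x)) = 1 · 1 = 1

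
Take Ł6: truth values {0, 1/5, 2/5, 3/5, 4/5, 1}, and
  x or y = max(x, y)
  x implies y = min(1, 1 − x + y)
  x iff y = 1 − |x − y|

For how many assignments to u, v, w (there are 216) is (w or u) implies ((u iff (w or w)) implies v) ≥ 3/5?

202

value 1: 161 assignments (counts)
value 4/5: 25 assignments (counts)
value 3/5: 16 assignments (counts)
value 2/5: 9 assignments
value 1/5: 4 assignments
value 0: 1 assignment
So 202 of the 216 assignments meet the threshold.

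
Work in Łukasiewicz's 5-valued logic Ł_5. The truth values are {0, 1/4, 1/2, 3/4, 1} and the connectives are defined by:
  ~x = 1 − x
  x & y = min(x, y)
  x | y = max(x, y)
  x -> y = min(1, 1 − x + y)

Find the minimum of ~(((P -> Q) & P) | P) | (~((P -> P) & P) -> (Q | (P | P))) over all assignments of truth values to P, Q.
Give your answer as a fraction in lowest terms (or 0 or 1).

Take P = 1/4, Q = 0:
P -> Q = 1/4 -> 0 = 3/4
(P -> Q) & P = 3/4 & 1/4 = 1/4
((P -> Q) & P) | P = 1/4 | 1/4 = 1/4
~(((P -> Q) & P) | P) = ~1/4 = 3/4
P -> P = 1/4 -> 1/4 = 1
(P -> P) & P = 1 & 1/4 = 1/4
~((P -> P) & P) = ~1/4 = 3/4
P | P = 1/4 | 1/4 = 1/4
Q | (P | P) = 0 | 1/4 = 1/4
~((P -> P) & P) -> (Q | (P | P)) = 3/4 -> 1/4 = 1/2
~(((P -> Q) & P) | P) | (~((P -> P) & P) -> (Q | (P | P))) = 3/4 | 1/2 = 3/4
No assignment yields a value below 3/4, so this is the minimum.

3/4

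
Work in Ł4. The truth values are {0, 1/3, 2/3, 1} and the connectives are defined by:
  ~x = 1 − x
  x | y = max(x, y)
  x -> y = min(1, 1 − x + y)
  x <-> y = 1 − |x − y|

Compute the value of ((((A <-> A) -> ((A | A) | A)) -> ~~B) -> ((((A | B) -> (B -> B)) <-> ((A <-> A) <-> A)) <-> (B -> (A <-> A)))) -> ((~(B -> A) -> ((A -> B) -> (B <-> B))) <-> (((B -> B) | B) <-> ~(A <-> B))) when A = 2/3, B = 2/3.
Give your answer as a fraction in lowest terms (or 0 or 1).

1/3

A <-> A = 2/3 <-> 2/3 = 1
A | A = 2/3 | 2/3 = 2/3
(A | A) | A = 2/3 | 2/3 = 2/3
(A <-> A) -> ((A | A) | A) = 1 -> 2/3 = 2/3
~B = ~2/3 = 1/3
~~B = ~1/3 = 2/3
((A <-> A) -> ((A | A) | A)) -> ~~B = 2/3 -> 2/3 = 1
A | B = 2/3 | 2/3 = 2/3
B -> B = 2/3 -> 2/3 = 1
(A | B) -> (B -> B) = 2/3 -> 1 = 1
A <-> A = 2/3 <-> 2/3 = 1
(A <-> A) <-> A = 1 <-> 2/3 = 2/3
((A | B) -> (B -> B)) <-> ((A <-> A) <-> A) = 1 <-> 2/3 = 2/3
A <-> A = 2/3 <-> 2/3 = 1
B -> (A <-> A) = 2/3 -> 1 = 1
(((A | B) -> (B -> B)) <-> ((A <-> A) <-> A)) <-> (B -> (A <-> A)) = 2/3 <-> 1 = 2/3
(((A <-> A) -> ((A | A) | A)) -> ~~B) -> ((((A | B) -> (B -> B)) <-> ((A <-> A) <-> A)) <-> (B -> (A <-> A))) = 1 -> 2/3 = 2/3
B -> A = 2/3 -> 2/3 = 1
~(B -> A) = ~1 = 0
A -> B = 2/3 -> 2/3 = 1
B <-> B = 2/3 <-> 2/3 = 1
(A -> B) -> (B <-> B) = 1 -> 1 = 1
~(B -> A) -> ((A -> B) -> (B <-> B)) = 0 -> 1 = 1
B -> B = 2/3 -> 2/3 = 1
(B -> B) | B = 1 | 2/3 = 1
A <-> B = 2/3 <-> 2/3 = 1
~(A <-> B) = ~1 = 0
((B -> B) | B) <-> ~(A <-> B) = 1 <-> 0 = 0
(~(B -> A) -> ((A -> B) -> (B <-> B))) <-> (((B -> B) | B) <-> ~(A <-> B)) = 1 <-> 0 = 0
((((A <-> A) -> ((A | A) | A)) -> ~~B) -> ((((A | B) -> (B -> B)) <-> ((A <-> A) <-> A)) <-> (B -> (A <-> A)))) -> ((~(B -> A) -> ((A -> B) -> (B <-> B))) <-> (((B -> B) | B) <-> ~(A <-> B))) = 2/3 -> 0 = 1/3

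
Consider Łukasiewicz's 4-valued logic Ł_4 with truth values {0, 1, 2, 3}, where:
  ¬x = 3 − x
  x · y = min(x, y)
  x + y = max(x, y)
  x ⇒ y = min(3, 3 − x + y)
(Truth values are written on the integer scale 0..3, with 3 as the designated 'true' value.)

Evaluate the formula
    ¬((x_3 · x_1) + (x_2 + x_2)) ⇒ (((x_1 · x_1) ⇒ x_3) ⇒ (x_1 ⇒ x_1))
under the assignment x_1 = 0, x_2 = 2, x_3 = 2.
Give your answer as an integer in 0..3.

x_3 · x_1 = 2 · 0 = 0
x_2 + x_2 = 2 + 2 = 2
(x_3 · x_1) + (x_2 + x_2) = 0 + 2 = 2
¬((x_3 · x_1) + (x_2 + x_2)) = ¬2 = 1
x_1 · x_1 = 0 · 0 = 0
(x_1 · x_1) ⇒ x_3 = 0 ⇒ 2 = 3
x_1 ⇒ x_1 = 0 ⇒ 0 = 3
((x_1 · x_1) ⇒ x_3) ⇒ (x_1 ⇒ x_1) = 3 ⇒ 3 = 3
¬((x_3 · x_1) + (x_2 + x_2)) ⇒ (((x_1 · x_1) ⇒ x_3) ⇒ (x_1 ⇒ x_1)) = 1 ⇒ 3 = 3

3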